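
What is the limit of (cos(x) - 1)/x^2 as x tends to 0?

-1/2

Direct substitution gives 0/0.
Apply L'Hôpital: lim (-sin(x))/(2*x), still 0/0.
After 2 applications of L'Hôpital's rule the quotient is (-cos(x))/(2); substituting x = 0 gives -1/2.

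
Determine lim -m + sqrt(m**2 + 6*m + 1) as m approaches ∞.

3

This has the form ∞ − ∞. Multiply and divide by the conjugate √(m^2 + 6*m + 1) + m.
That gives (6m + 1) / (√(m^2 + 6*m + 1) + m).
Divide numerator and denominator by m: the limit is 6/(2·1) = 3.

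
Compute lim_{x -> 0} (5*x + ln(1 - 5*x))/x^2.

-25/2

Direct substitution gives 0/0.
Apply L'Hôpital: lim (5 - 5/(1 - 5*x))/(2*x), still 0/0.
After 2 applications of L'Hôpital's rule the quotient is (-25/(1 - 5*x)^2)/(2); substituting x = 0 gives -25/2.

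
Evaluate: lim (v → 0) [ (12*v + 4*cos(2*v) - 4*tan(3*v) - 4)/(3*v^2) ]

-8/3

Substitution gives 0/0; apply L'Hôpital's rule 2 times.
After differentiating numerator and denominator 2 times the quotient is (-72*sin(3*v)/cos(3*v)^3 - 16*cos(2*v))/(6); at v = 0 this is -8/3.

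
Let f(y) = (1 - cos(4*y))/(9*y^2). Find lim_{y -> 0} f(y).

8/9

Substitution gives 0/0.
Use (1 − cos u)/u² → 1/2 with u = 4y: the limit is 4²/(2·9) = 8/9.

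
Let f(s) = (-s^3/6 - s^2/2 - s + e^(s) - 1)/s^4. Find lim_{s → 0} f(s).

1/24

Direct substitution gives 0/0.
Apply L'Hôpital: lim (-s^2/2 - s + e^(s) - 1)/(4*s^3), still 0/0.
Apply L'Hôpital: lim (-s + e^(s) - 1)/(12*s^2), still 0/0.
Apply L'Hôpital: lim (e^(s) - 1)/(24*s), still 0/0.
After 4 applications of L'Hôpital's rule the quotient is (e^(s))/(24); substituting s = 0 gives 1/24.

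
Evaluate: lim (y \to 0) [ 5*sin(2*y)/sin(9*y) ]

10/9

Substitution gives 0/0.
Divide numerator and denominator by y: sin(2y)/y → 2 and sin(9y)/y → 9, so the limit is 5·2/9 = 10/9.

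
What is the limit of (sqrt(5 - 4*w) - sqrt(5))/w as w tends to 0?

Substitution gives 0/0. Multiply numerator and denominator by the conjugate √(5 - 4w) + √5.
The numerator becomes (5 - 4w) − 5 = -4w, so the expression simplifies to -4/(√(5 - 4w) + √5).
Letting w → 0 gives -4/(2√5) = -2*√(5)/5.

-2*√(5)/5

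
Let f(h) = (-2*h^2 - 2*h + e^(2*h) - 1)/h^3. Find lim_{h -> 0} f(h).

Direct substitution gives 0/0.
Apply L'Hôpital: lim (-4*h + 2*e^(2*h) - 2)/(3*h^2), still 0/0.
Apply L'Hôpital: lim (4*e^(2*h) - 4)/(6*h), still 0/0.
After 3 applications of L'Hôpital's rule the quotient is (8*e^(2*h))/(6); substituting h = 0 gives 4/3.

4/3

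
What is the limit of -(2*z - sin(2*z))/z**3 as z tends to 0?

-4/3

Direct substitution gives 0/0.
Apply L'Hôpital: lim (2 - 2*cos(2*z))/(-3*z^2), still 0/0.
Apply L'Hôpital: lim (4*sin(2*z))/(-6*z), still 0/0.
After 3 applications of L'Hôpital's rule the quotient is (8*cos(2*z))/(-6); substituting z = 0 gives -4/3.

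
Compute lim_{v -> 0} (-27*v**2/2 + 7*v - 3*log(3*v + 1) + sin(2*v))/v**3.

-85/3

Substitution gives 0/0 (the numerator vanishes to order 3).
Expand each term to order v^3: the coefficient of v^3 in -3·ln(1 + 3v) is -27 and in sin(2v) is -4/3.
Lower-order terms cancel with the polynomial part, so the numerator is (-85/3)·v^3 + o(v^3), and the limit is (-85/3)/(1) = -85/3.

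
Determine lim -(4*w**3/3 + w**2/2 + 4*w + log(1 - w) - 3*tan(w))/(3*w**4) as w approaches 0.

Substitution gives 0/0; apply L'Hôpital's rule 4 times.
After differentiating numerator and denominator 4 times the quotient is (24*tan(w)/cos(w)^2 - 72*tan(w)/cos(w)^4 - 6/(w - 1)^4)/(-72); at w = 0 this is 1/12.

1/12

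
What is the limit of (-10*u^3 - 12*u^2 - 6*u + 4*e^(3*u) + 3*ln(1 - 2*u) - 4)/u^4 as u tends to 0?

3/2

Substitution gives 0/0; apply L'Hôpital's rule 4 times.
After differentiating numerator and denominator 4 times the quotient is (324*e^(3*u) - 288/(2*u - 1)^4)/(24); at u = 0 this is 3/2.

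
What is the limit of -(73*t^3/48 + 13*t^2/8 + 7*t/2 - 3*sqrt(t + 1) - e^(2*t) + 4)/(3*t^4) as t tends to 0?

211/1152

Substitution gives 0/0; apply L'Hôpital's rule 4 times.
After differentiating numerator and denominator 4 times the quotient is (-16*e^(2*t) + 45/(16*(t + 1)^(7/2)))/(-72); at t = 0 this is 211/1152.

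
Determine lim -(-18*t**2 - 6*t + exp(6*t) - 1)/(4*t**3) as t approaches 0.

Direct substitution gives 0/0.
Apply L'Hôpital: lim (-36*t + 6*e^(6*t) - 6)/(-12*t^2), still 0/0.
Apply L'Hôpital: lim (36*e^(6*t) - 36)/(-24*t), still 0/0.
After 3 applications of L'Hôpital's rule the quotient is (216*e^(6*t))/(-24); substituting t = 0 gives -9.

-9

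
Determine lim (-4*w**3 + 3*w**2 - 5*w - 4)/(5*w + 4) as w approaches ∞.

-∞

The numerator has higher degree (3 > 1); the quotient behaves like (-4/(5))·w^2 for large |w|.
As w → +∞ this diverges to -∞.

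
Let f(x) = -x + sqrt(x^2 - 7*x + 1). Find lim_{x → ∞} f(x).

This has the form ∞ − ∞. Multiply and divide by the conjugate √(x^2 - 7*x + 1) + x.
That gives (-7x + 1) / (√(x^2 - 7*x + 1) + x).
Divide numerator and denominator by x: the limit is -7/(2·1) = -7/2.

-7/2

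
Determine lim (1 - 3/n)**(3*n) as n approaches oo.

e^(-9)

Let L be the limit and take ln: ln L = lim (3n)·ln(1 - 3/n) = lim (3n)·(-3/n + O(1/n²)) = -9.
Hence L = e^(-9).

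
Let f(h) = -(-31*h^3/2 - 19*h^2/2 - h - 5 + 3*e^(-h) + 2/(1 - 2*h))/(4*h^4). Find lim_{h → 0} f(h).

-257/32

Substitution gives 0/0 (the numerator vanishes to order 4).
Expand each term to order h^4: the coefficient of h^4 in 2·1/(1 - 2h) is 32 and in 3·e^(-h) is 1/8.
Lower-order terms cancel with the polynomial part, so the numerator is (257/8)·h^4 + o(h^4), and the limit is (257/8)/(-4) = -257/32.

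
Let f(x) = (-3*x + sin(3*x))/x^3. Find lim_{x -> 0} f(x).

-9/2

Direct substitution gives 0/0.
Apply L'Hôpital: lim (3*cos(3*x) - 3)/(3*x^2), still 0/0.
Apply L'Hôpital: lim (-9*sin(3*x))/(6*x), still 0/0.
After 3 applications of L'Hôpital's rule the quotient is (-27*cos(3*x))/(6); substituting x = 0 gives -9/2.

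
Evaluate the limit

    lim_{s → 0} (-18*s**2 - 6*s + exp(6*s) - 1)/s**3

36

Direct substitution gives 0/0.
Apply L'Hôpital: lim (-36*s + 6*e^(6*s) - 6)/(3*s^2), still 0/0.
Apply L'Hôpital: lim (36*e^(6*s) - 36)/(6*s), still 0/0.
After 3 applications of L'Hôpital's rule the quotient is (216*e^(6*s))/(6); substituting s = 0 gives 36.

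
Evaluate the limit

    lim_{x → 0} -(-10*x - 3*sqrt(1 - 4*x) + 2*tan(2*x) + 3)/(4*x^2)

Substitution gives 0/0; apply L'Hôpital's rule 2 times.
After differentiating numerator and denominator 2 times the quotient is (16*tan(2*x)/cos(2*x)^2 + 12/(1 - 4*x)^(3/2))/(-8); at x = 0 this is -3/2.

-3/2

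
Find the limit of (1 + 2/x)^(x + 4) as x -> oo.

e^(2)

The base → 1 and the exponent → ∞: a 1^∞ form.
Take logarithms: (x + 4)·ln(1 + 2/x). Since ln(1+u) ~ u for small u, this behaves like (x)·(2/x) → 2.
So the limit is e^(2).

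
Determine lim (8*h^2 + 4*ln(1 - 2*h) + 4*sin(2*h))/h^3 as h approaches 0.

-16

Substitution gives 0/0; apply L'Hôpital's rule 3 times.
After differentiating numerator and denominator 3 times the quotient is (-32*cos(2*h) + 64/(2*h - 1)^3)/(6); at h = 0 this is -16.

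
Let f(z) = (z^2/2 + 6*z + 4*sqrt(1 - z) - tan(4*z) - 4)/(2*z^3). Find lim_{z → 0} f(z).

-259/24

Substitution gives 0/0; apply L'Hôpital's rule 3 times.
After differentiating numerator and denominator 3 times the quotient is (-256*tan(4*z)^2/cos(4*z)^2 - 128/cos(4*z)^4 - 3/(2*(1 - z)^(5/2)))/(12); at z = 0 this is -259/24.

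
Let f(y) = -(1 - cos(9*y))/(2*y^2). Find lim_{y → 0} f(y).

-81/4

Substitution gives 0/0.
Use (1 − cos u)/u² → 1/2 with u = 9y: the limit is 9²/(2·(-2)) = -81/4.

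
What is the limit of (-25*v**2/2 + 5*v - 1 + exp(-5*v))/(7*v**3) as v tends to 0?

-125/42

Direct substitution gives 0/0.
Apply L'Hôpital: lim (-25*v + 5 - 5*e^(-5*v))/(21*v^2), still 0/0.
Apply L'Hôpital: lim (-25 + 25*e^(-5*v))/(42*v), still 0/0.
After 3 applications of L'Hôpital's rule the quotient is (-125*e^(-5*v))/(42); substituting v = 0 gives -125/42.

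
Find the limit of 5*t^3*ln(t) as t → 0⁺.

This is a 0·(−∞) form. Rewrite as 5·ln(t) / t^(−3) and apply L'Hôpital:
the derivative quotient is 5·(1/t) / (−3·t^(−4)) = (-5/3)·t^3 → 0.

0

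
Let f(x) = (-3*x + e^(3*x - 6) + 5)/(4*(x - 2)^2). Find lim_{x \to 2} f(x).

Direct substitution gives 0/0.
Apply L'Hôpital: lim (3*e^(3*x - 6) - 3)/(8*x - 16), still 0/0.
After 2 applications of L'Hôpital's rule the quotient is (9*e^(3*x - 6))/(8); substituting x = 2 gives 9/8.

9/8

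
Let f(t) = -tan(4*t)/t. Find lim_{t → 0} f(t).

-4

Substitution gives 0/0.
Since tan(u)/u → 1 as u → 0, tan(4t)/(4t) → 1 and the limit is 4/(-1) = -4.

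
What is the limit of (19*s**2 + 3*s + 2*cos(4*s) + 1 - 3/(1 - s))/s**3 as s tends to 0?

-3

Substitution gives 0/0; apply L'Hôpital's rule 3 times.
After differentiating numerator and denominator 3 times the quotient is (128*sin(4*s) - 18/(s - 1)^4)/(6); at s = 0 this is -3.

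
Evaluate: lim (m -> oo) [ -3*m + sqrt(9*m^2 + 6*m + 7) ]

An ∞ − ∞ form. Rationalising with the conjugate, the difference becomes (6m + 7) / (√(9*m^2 + 6*m + 7) + 3m).
For large m the denominator behaves like 2·3m, so the quotient tends to 6/6 = 1.

1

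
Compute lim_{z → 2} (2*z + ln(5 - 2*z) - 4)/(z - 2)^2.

Direct substitution gives 0/0.
Apply L'Hôpital: lim (2 - 2/(5 - 2*z))/(2*z - 4), still 0/0.
After 2 applications of L'Hôpital's rule the quotient is (-4/(5 - 2*z)^2)/(2); substituting z = 2 gives -2.

-2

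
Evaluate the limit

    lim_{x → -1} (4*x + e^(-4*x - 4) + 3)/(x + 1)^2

8

Direct substitution gives 0/0.
Apply L'Hôpital: lim (4 - 4*e^(-4*x - 4))/(2*x + 2), still 0/0.
After 2 applications of L'Hôpital's rule the quotient is (16*e^(-4*x - 4))/(2); substituting x = -1 gives 8.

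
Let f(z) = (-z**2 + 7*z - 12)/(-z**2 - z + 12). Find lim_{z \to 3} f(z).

-1/7

Since z = 3 makes numerator and denominator zero, (z - 3) divides both.
Cancelling it gives (4 - z)/(-z - 4); now plug in z = 3 to get -1/7.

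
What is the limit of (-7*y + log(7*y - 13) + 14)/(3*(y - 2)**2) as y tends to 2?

Direct substitution gives 0/0.
Apply L'Hôpital: lim (-7 + 7/(7*y - 13))/(6*y - 12), still 0/0.
After 2 applications of L'Hôpital's rule the quotient is (-49/(7*y - 13)^2)/(6); substituting y = 2 gives -49/6.

-49/6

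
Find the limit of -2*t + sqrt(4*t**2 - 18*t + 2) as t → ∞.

-9/2

This has the form ∞ − ∞. Multiply and divide by the conjugate √(4*t^2 - 18*t + 2) + 2t.
That gives (-18t + 2) / (√(4*t^2 - 18*t + 2) + 2t).
Divide numerator and denominator by t: the limit is -18/(2·2) = -9/2.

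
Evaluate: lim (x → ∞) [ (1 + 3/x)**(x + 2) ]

The base → 1 and the exponent → ∞: a 1^∞ form.
Take logarithms: (x + 2)·ln(1 + 3/x). Since ln(1+u) ~ u for small u, this behaves like (x)·(3/x) → 3.
So the limit is e^(3).

e^(3)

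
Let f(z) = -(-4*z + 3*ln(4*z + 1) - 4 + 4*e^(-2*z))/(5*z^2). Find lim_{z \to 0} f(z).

16/5

Substitution gives 0/0; apply L'Hôpital's rule 2 times.
After differentiating numerator and denominator 2 times the quotient is (16*e^(-2*z) - 48/(4*z + 1)^2)/(-10); at z = 0 this is 16/5.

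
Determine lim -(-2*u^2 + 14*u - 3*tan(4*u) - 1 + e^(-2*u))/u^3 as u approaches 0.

Substitution gives 0/0 (the numerator vanishes to order 3).
Expand each term to order u^3: the coefficient of u^3 in -3·tan(4u) is -64 and in e^(-2u) is -4/3.
Lower-order terms cancel with the polynomial part, so the numerator is (-196/3)·u^3 + o(u^3), and the limit is (-196/3)/(-1) = 196/3.

196/3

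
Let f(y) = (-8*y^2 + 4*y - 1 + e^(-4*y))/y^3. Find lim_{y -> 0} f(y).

Direct substitution gives 0/0.
Apply L'Hôpital: lim (-16*y + 4 - 4*e^(-4*y))/(3*y^2), still 0/0.
Apply L'Hôpital: lim (-16 + 16*e^(-4*y))/(6*y), still 0/0.
After 3 applications of L'Hôpital's rule the quotient is (-64*e^(-4*y))/(6); substituting y = 0 gives -32/3.

-32/3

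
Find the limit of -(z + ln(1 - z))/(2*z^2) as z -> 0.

Direct substitution gives 0/0.
Apply L'Hôpital: lim (1 - 1/(1 - z))/(-4*z), still 0/0.
After 2 applications of L'Hôpital's rule the quotient is (-1/(1 - z)^2)/(-4); substituting z = 0 gives 1/4.

1/4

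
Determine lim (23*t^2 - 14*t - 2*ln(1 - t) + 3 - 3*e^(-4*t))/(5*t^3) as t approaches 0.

Substitution gives 0/0 (the numerator vanishes to order 3).
Expand each term to order t^3: the coefficient of t^3 in -3·e^(-4t) is 32 and in -2·ln(1 - t) is 2/3.
Lower-order terms cancel with the polynomial part, so the numerator is (98/3)·t^3 + o(t^3), and the limit is (98/3)/(5) = 98/15.

98/15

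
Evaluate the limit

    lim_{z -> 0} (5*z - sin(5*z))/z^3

Direct substitution gives 0/0.
Apply L'Hôpital: lim (5 - 5*cos(5*z))/(3*z^2), still 0/0.
Apply L'Hôpital: lim (25*sin(5*z))/(6*z), still 0/0.
After 3 applications of L'Hôpital's rule the quotient is (125*cos(5*z))/(6); substituting z = 0 gives 125/6.

125/6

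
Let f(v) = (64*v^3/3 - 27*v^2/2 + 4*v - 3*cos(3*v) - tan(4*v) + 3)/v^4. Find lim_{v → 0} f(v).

Substitution gives 0/0; apply L'Hôpital's rule 4 times.
After differentiating numerator and denominator 4 times the quotient is (-243*cos(3*v) - 6144*tan(4*v)^5 - 10240*tan(4*v)^3 - 4096*tan(4*v))/(24); at v = 0 this is -81/8.

-81/8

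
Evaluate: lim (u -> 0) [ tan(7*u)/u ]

Substitution gives 0/0.
Since tan(θ)/θ → 1 as θ → 0, tan(7u)/(7u) → 1 and the limit is 7.

7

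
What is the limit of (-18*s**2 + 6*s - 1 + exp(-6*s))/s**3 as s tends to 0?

-36

Direct substitution gives 0/0.
Apply L'Hôpital: lim (-36*s + 6 - 6*e^(-6*s))/(3*s^2), still 0/0.
Apply L'Hôpital: lim (-36 + 36*e^(-6*s))/(6*s), still 0/0.
After 3 applications of L'Hôpital's rule the quotient is (-216*e^(-6*s))/(6); substituting s = 0 gives -36.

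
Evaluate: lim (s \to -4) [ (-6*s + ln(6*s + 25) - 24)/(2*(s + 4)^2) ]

-9

Direct substitution gives 0/0.
Apply L'Hôpital: lim (-6 + 6/(6*s + 25))/(4*s + 16), still 0/0.
After 2 applications of L'Hôpital's rule the quotient is (-36/(6*s + 25)^2)/(4); substituting s = -4 gives -9.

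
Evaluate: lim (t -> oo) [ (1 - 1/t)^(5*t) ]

Write it as [(1 - 1/t)^t]^(5) · (1 - 1/t)^(0). The bracketed term tends to e^(-1) and the second factor to 1, so the limit is e^(-5).

e^(-5)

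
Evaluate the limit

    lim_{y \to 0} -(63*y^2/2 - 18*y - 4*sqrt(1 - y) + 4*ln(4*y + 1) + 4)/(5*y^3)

-1027/60

Substitution gives 0/0; apply L'Hôpital's rule 3 times.
After differentiating numerator and denominator 3 times the quotient is (512/(4*y + 1)^3 + 3/(2*(1 - y)^(5/2)))/(-30); at y = 0 this is -1027/60.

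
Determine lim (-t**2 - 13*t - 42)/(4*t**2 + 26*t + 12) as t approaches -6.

Since t = -6 makes numerator and denominator zero, (t + 6) divides both.
Cancelling it gives (-t - 7)/(4*t + 2); now plug in t = -6 to get 1/22.

1/22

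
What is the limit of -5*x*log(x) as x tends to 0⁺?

This is a 0·(−∞) form. Rewrite as -5·ln(x) / x^(−1) and apply L'Hôpital:
the derivative quotient is -5·(1/x) / (−1·x^(−2)) = (5/1)·x^1 → 0.

0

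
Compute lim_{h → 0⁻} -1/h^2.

-∞

As h → 0⁻, (h) → 0⁻, so (h)^2 → 0⁺ and -1/(h)^2 → -∞.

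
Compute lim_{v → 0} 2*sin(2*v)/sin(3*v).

Substitution gives 0/0.
Divide numerator and denominator by v: sin(2v)/v → 2 and sin(3v)/v → 3, so the limit is 2·2/3 = 4/3.

4/3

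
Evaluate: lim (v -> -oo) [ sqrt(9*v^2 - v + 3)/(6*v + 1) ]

-1/2

For large |v|, √(9*v^2 - v + 3) ≈ √9·|v| and the denominator ≈ 6v.
Since v → −∞, |v| = −v, giving −√9/(6) = -1/2.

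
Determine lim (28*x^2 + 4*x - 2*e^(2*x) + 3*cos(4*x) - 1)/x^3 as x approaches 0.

Substitution gives 0/0; apply L'Hôpital's rule 3 times.
After differentiating numerator and denominator 3 times the quotient is (-16*e^(2*x) + 192*sin(4*x))/(6); at x = 0 this is -8/3.

-8/3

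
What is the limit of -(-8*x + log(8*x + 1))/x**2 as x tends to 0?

Direct substitution gives 0/0.
Apply L'Hôpital: lim (-8 + 8/(8*x + 1))/(-2*x), still 0/0.
After 2 applications of L'Hôpital's rule the quotient is (-64/(8*x + 1)^2)/(-2); substituting x = 0 gives 32.

32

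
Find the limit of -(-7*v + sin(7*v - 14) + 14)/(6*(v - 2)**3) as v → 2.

Direct substitution gives 0/0.
Apply L'Hôpital: lim (7*cos(7*v - 14) - 7)/(-18*(v - 2)^2), still 0/0.
Apply L'Hôpital: lim (-49*sin(7*v - 14))/(72 - 36*v), still 0/0.
After 3 applications of L'Hôpital's rule the quotient is (-343*cos(7*v - 14))/(-36); substituting v = 2 gives 343/36.

343/36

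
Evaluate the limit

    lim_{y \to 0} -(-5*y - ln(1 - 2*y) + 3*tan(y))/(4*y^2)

-1/2

Substitution gives 0/0 (the numerator vanishes to order 2).
Expand each term to order y^2: the coefficient of y^2 in −ln(1 - 2y) is 2 and in 3·tan(y) is 0.
Lower-order terms cancel with the polynomial part, so the numerator is (2)·y^2 + o(y^2), and the limit is (2)/(-4) = -1/2.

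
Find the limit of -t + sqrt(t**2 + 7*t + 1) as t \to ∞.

This has the form ∞ − ∞. Multiply and divide by the conjugate √(t^2 + 7*t + 1) + t.
That gives (7t + 1) / (√(t^2 + 7*t + 1) + t).
Divide numerator and denominator by t: the limit is 7/(2·1) = 7/2.

7/2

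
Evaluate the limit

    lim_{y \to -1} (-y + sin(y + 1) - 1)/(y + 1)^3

-1/6

Direct substitution gives 0/0.
Apply L'Hôpital: lim (cos(y + 1) - 1)/(3*(y + 1)^2), still 0/0.
Apply L'Hôpital: lim (-sin(y + 1))/(6*y + 6), still 0/0.
After 3 applications of L'Hôpital's rule the quotient is (-cos(y + 1))/(6); substituting y = -1 gives -1/6.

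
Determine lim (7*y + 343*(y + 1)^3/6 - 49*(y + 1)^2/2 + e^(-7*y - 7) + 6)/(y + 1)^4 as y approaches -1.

2401/24

Direct substitution gives 0/0.
Apply L'Hôpital: lim (-49*y + 343*(y + 1)^2/2 - 7*e^(-7*y - 7) - 42)/(4*(y + 1)^3), still 0/0.
Apply L'Hôpital: lim (343*y + 49*e^(-7*y - 7) + 294)/(12*(y + 1)^2), still 0/0.
Apply L'Hôpital: lim (343 - 343*e^(-7*y - 7))/(24*y + 24), still 0/0.
After 4 applications of L'Hôpital's rule the quotient is (2401*e^(-7*y - 7))/(24); substituting y = -1 gives 2401/24.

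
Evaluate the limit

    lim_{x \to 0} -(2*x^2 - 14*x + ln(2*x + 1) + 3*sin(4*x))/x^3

Substitution gives 0/0; apply L'Hôpital's rule 3 times.
After differentiating numerator and denominator 3 times the quotient is (-192*cos(4*x) + 16/(2*x + 1)^3)/(-6); at x = 0 this is 88/3.

88/3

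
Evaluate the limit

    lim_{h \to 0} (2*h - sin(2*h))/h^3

Direct substitution gives 0/0.
Apply L'Hôpital: lim (2 - 2*cos(2*h))/(3*h^2), still 0/0.
Apply L'Hôpital: lim (4*sin(2*h))/(6*h), still 0/0.
After 3 applications of L'Hôpital's rule the quotient is (8*cos(2*h))/(6); substituting h = 0 gives 4/3.

4/3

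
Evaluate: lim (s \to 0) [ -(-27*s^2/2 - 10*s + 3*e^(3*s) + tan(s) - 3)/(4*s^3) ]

-83/24

Substitution gives 0/0 (the numerator vanishes to order 3).
Expand each term to order s^3: the coefficient of s^3 in tan(s) is 1/3 and in 3·e^(3s) is 27/2.
Lower-order terms cancel with the polynomial part, so the numerator is (83/6)·s^3 + o(s^3), and the limit is (83/6)/(-4) = -83/24.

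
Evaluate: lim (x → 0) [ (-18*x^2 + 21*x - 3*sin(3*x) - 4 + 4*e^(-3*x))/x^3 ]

-9/2

Substitution gives 0/0; apply L'Hôpital's rule 3 times.
After differentiating numerator and denominator 3 times the quotient is (81*cos(3*x) - 108*e^(-3*x))/(6); at x = 0 this is -9/2.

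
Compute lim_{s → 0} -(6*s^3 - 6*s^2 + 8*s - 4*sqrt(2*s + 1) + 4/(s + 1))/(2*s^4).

-13/4

Substitution gives 0/0; apply L'Hôpital's rule 4 times.
After differentiating numerator and denominator 4 times the quotient is (60/(2*s + 1)^(7/2) + 96/(s + 1)^5)/(-48); at s = 0 this is -13/4.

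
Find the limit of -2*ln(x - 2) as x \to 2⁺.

As x → 2⁺, x - 2 → 0⁺ and ln(x - 2) → −∞.
Multiplying by -2 gives ∞.

∞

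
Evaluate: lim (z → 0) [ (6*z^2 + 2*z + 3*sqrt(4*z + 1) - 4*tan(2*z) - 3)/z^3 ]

Substitution gives 0/0; apply L'Hôpital's rule 3 times.
After differentiating numerator and denominator 3 times the quotient is (-128*tan(2*z)^2/cos(2*z)^2 - 64/cos(2*z)^4 + 72/(4*z + 1)^(5/2))/(6); at z = 0 this is 4/3.

4/3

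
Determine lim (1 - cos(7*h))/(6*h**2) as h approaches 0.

Substitution gives 0/0.
Use (1 − cos u)/u² → 1/2 with u = 7h: the limit is 7²/(2·6) = 49/12.

49/12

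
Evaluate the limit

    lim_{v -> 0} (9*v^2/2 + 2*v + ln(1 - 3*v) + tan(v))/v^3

-26/3

Substitution gives 0/0 (the numerator vanishes to order 3).
Expand each term to order v^3: the coefficient of v^3 in tan(v) is 1/3 and in ln(1 - 3v) is -9.
Lower-order terms cancel with the polynomial part, so the numerator is (-26/3)·v^3 + o(v^3), and the limit is (-26/3)/(1) = -26/3.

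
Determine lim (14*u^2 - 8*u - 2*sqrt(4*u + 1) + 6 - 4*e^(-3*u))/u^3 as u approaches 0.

Substitution gives 0/0 (the numerator vanishes to order 3).
Expand each term to order u^3: the coefficient of u^3 in -4·e^(-3u) is 18 and in -2·√(1 + 4u) is -8.
Lower-order terms cancel with the polynomial part, so the numerator is (10)·u^3 + o(u^3), and the limit is (10)/(1) = 10.

10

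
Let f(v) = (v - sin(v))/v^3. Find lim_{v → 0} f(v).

1/6

Direct substitution gives 0/0.
Apply L'Hôpital: lim (1 - cos(v))/(3*v^2), still 0/0.
Apply L'Hôpital: lim (sin(v))/(6*v), still 0/0.
After 3 applications of L'Hôpital's rule the quotient is (cos(v))/(6); substituting v = 0 gives 1/6.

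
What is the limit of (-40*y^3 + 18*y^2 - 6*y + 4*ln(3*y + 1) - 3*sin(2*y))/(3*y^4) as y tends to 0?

Substitution gives 0/0 (the numerator vanishes to order 4).
Expand each term to order y^4: the coefficient of y^4 in 4·ln(1 + 3y) is -81 and in -3·sin(2y) is 0.
Lower-order terms cancel with the polynomial part, so the numerator is (-81)·y^4 + o(y^4), and the limit is (-81)/(3) = -27.

-27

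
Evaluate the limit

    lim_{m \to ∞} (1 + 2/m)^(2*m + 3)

e^(4)

Write it as [(1 + 2/m)^m]^(2) · (1 + 2/m)^(3). The bracketed term tends to e^(2) and the second factor to 1, so the limit is e^(4).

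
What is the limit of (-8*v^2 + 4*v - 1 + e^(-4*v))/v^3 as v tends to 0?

-32/3

Direct substitution gives 0/0.
Apply L'Hôpital: lim (-16*v + 4 - 4*e^(-4*v))/(3*v^2), still 0/0.
Apply L'Hôpital: lim (-16 + 16*e^(-4*v))/(6*v), still 0/0.
After 3 applications of L'Hôpital's rule the quotient is (-64*e^(-4*v))/(6); substituting v = 0 gives -32/3.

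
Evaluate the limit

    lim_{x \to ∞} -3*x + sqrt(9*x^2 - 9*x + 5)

-3/2

An ∞ − ∞ form. Rationalising with the conjugate, the difference becomes (-9x + 5) / (√(9*x^2 - 9*x + 5) + 3x).
For large x the denominator behaves like 2·3x, so the quotient tends to -9/6 = -3/2.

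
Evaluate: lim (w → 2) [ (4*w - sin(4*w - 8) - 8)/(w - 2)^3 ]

Direct substitution gives 0/0.
Apply L'Hôpital: lim (4 - 4*cos(4*w - 8))/(3*(w - 2)^2), still 0/0.
Apply L'Hôpital: lim (16*sin(4*w - 8))/(6*w - 12), still 0/0.
After 3 applications of L'Hôpital's rule the quotient is (64*cos(4*w - 8))/(6); substituting w = 2 gives 32/3.

32/3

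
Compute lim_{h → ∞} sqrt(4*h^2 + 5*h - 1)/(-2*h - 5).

For large |h|, √(4*h^2 + 5*h - 1) ≈ √4·|h| and the denominator ≈ -2h.
Since h → +∞, |h| = h, giving √4/(-2) = -1.

-1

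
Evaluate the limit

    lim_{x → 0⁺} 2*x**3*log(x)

This is a 0·(−∞) form. Rewrite as 2·ln(x) / x^(−3) and apply L'Hôpital:
the derivative quotient is 2·(1/x) / (−3·x^(−4)) = (-2/3)·x^3 → 0.

0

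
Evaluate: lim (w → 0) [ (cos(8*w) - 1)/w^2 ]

-32

Direct substitution gives 0/0.
Apply L'Hôpital: lim (-8*sin(8*w))/(2*w), still 0/0.
After 2 applications of L'Hôpital's rule the quotient is (-64*cos(8*w))/(2); substituting w = 0 gives -32.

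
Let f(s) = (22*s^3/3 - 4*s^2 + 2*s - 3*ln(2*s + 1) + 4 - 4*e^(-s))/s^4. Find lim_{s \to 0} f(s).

71/6

Substitution gives 0/0; apply L'Hôpital's rule 4 times.
After differentiating numerator and denominator 4 times the quotient is (-4*e^(-s) + 288/(2*s + 1)^4)/(24); at s = 0 this is 71/6.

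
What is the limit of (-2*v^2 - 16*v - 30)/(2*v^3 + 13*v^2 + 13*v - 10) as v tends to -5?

4/33

Direct substitution gives 0/0, so factor. Both numerator and denominator have (v + 5) as a factor.
After cancelling, the expression reduces to (-2*v - 6)/(2*v^2 + 3*v - 2).
Substituting v = -5 gives 4/33.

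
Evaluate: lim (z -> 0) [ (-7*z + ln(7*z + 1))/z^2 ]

Direct substitution gives 0/0.
Apply L'Hôpital: lim (-7 + 7/(7*z + 1))/(2*z), still 0/0.
After 2 applications of L'Hôpital's rule the quotient is (-49/(7*z + 1)^2)/(2); substituting z = 0 gives -49/2.

-49/2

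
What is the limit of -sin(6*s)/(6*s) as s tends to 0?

Substitution gives 0/0.
Write it as (6/(-6))·sin(6s)/(6s); since sin(u)/u → 1, the limit is -1.

-1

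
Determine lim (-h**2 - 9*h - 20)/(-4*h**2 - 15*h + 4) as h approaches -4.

-1/17

Since h = -4 makes numerator and denominator zero, (h + 4) divides both.
Cancelling it gives (-h - 5)/(1 - 4*h); now plug in h = -4 to get -1/17.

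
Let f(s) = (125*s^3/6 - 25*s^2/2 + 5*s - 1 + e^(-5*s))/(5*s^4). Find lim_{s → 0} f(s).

125/24

Direct substitution gives 0/0.
Apply L'Hôpital: lim (125*s^2/2 - 25*s + 5 - 5*e^(-5*s))/(20*s^3), still 0/0.
Apply L'Hôpital: lim (125*s - 25 + 25*e^(-5*s))/(60*s^2), still 0/0.
Apply L'Hôpital: lim (125 - 125*e^(-5*s))/(120*s), still 0/0.
After 4 applications of L'Hôpital's rule the quotient is (625*e^(-5*s))/(120); substituting s = 0 gives 125/24.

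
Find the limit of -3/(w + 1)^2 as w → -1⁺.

-∞

As w → -1⁺, (w + 1) → 0⁺, so (w + 1)^2 → 0⁺ and -3/(w + 1)^2 → -∞.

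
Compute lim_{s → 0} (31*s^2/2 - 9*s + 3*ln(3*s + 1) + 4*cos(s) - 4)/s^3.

Substitution gives 0/0 (the numerator vanishes to order 3).
Expand each term to order s^3: the coefficient of s^3 in 3·ln(1 + 3s) is 27 and in 4·cos(s) is 0.
Lower-order terms cancel with the polynomial part, so the numerator is (27)·s^3 + o(s^3), and the limit is (27)/(1) = 27.

27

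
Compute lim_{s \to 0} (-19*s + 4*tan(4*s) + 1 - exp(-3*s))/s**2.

Substitution gives 0/0; apply L'Hôpital's rule 2 times.
After differentiating numerator and denominator 2 times the quotient is (128*tan(4*s)/cos(4*s)^2 - 9*e^(-3*s))/(2); at s = 0 this is -9/2.

-9/2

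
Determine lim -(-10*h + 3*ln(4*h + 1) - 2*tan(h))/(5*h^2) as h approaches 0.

24/5

Substitution gives 0/0; apply L'Hôpital's rule 2 times.
After differentiating numerator and denominator 2 times the quotient is (-4*tan(h)/cos(h)^2 - 48/(4*h + 1)^2)/(-10); at h = 0 this is 24/5.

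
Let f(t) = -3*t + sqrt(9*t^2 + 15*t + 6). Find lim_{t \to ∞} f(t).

5/2

This has the form ∞ − ∞. Multiply and divide by the conjugate √(9*t^2 + 15*t + 6) + 3t.
That gives (15t + 6) / (√(9*t^2 + 15*t + 6) + 3t).
Divide numerator and denominator by t: the limit is 15/(2·3) = 5/2.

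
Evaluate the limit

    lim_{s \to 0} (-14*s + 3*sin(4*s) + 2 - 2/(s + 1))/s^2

-2

Substitution gives 0/0; apply L'Hôpital's rule 2 times.
After differentiating numerator and denominator 2 times the quotient is (-48*sin(4*s) - 4/(s + 1)^3)/(2); at s = 0 this is -2.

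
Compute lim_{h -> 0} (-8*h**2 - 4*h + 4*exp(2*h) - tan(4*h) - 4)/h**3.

-16

Substitution gives 0/0; apply L'Hôpital's rule 3 times.
After differentiating numerator and denominator 3 times the quotient is (32*e^(2*h) - 384*tan(4*h)^4 - 512*tan(4*h)^2 - 128)/(6); at h = 0 this is -16.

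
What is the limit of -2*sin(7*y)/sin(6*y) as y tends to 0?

-7/3

Substitution gives 0/0.
Divide numerator and denominator by y: sin(7y)/y → 7 and sin(6y)/y → 6, so the limit is -2·7/6 = -7/3.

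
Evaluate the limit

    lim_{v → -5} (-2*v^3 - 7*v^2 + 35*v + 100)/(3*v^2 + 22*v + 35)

At v = -5 both the top and bottom vanish — a removable singularity. Factoring out (v + 5) from each leaves (-2*v^2 + 3*v + 20)/(3*v + 7), which at v = -5 equals 45/8.

45/8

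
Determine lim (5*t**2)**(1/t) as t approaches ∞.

Base → ∞ and exponent → 0: an ∞^0 form.
Take logs: (1/t)·ln(5·t^2) = (ln 5 + 2·ln t)/t → 0.
So the limit is e^0 = 1.

1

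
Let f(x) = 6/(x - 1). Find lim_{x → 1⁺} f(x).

∞

As x → 1⁺, (x - 1) → 0⁺, so (x - 1)^1 → 0⁺ and 6/(x - 1)^1 → ∞.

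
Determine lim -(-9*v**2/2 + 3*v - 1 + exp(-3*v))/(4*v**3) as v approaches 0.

9/8

Direct substitution gives 0/0.
Apply L'Hôpital: lim (-9*v + 3 - 3*e^(-3*v))/(-12*v^2), still 0/0.
Apply L'Hôpital: lim (-9 + 9*e^(-3*v))/(-24*v), still 0/0.
After 3 applications of L'Hôpital's rule the quotient is (-27*e^(-3*v))/(-24); substituting v = 0 gives 9/8.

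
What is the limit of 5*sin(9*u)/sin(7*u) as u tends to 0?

Substitution gives 0/0.
Divide numerator and denominator by u: sin(9u)/u → 9 and sin(7u)/u → 7, so the limit is 5·9/7 = 45/7.

45/7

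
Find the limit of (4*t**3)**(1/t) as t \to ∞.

1

Base → ∞ and exponent → 0: an ∞^0 form.
Take logs: (1/t)·ln(4·t^3) = (ln 4 + 3·ln t)/t → 0.
So the limit is e^0 = 1.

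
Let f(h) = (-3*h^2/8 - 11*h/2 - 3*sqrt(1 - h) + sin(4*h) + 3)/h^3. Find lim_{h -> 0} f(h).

-503/48

Substitution gives 0/0; apply L'Hôpital's rule 3 times.
After differentiating numerator and denominator 3 times the quotient is (-64*cos(4*h) + 9/(8*(1 - h)^(5/2)))/(6); at h = 0 this is -503/48.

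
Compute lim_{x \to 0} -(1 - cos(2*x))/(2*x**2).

Substitution gives 0/0.
Use (1 − cos u)/u² → 1/2 with u = 2x: the limit is 2²/(2·(-2)) = -1.

-1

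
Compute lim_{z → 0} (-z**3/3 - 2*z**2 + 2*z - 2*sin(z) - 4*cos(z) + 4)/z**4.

Substitution gives 0/0 (the numerator vanishes to order 4).
Expand each term to order z^4: the coefficient of z^4 in -2·sin(z) is 0 and in -4·cos(z) is -1/6.
Lower-order terms cancel with the polynomial part, so the numerator is (-1/6)·z^4 + o(z^4), and the limit is (-1/6)/(1) = -1/6.

-1/6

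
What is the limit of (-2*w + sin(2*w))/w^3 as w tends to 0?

Direct substitution gives 0/0.
Apply L'Hôpital: lim (2*cos(2*w) - 2)/(3*w^2), still 0/0.
Apply L'Hôpital: lim (-4*sin(2*w))/(6*w), still 0/0.
After 3 applications of L'Hôpital's rule the quotient is (-8*cos(2*w))/(6); substituting w = 0 gives -4/3.

-4/3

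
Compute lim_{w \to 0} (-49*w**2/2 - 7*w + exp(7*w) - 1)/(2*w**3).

343/12

Direct substitution gives 0/0.
Apply L'Hôpital: lim (-49*w + 7*e^(7*w) - 7)/(6*w^2), still 0/0.
Apply L'Hôpital: lim (49*e^(7*w) - 49)/(12*w), still 0/0.
After 3 applications of L'Hôpital's rule the quotient is (343*e^(7*w))/(12); substituting w = 0 gives 343/12.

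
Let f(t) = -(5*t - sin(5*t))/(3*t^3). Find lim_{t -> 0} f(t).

-125/18

Direct substitution gives 0/0.
Apply L'Hôpital: lim (5 - 5*cos(5*t))/(-9*t^2), still 0/0.
Apply L'Hôpital: lim (25*sin(5*t))/(-18*t), still 0/0.
After 3 applications of L'Hôpital's rule the quotient is (125*cos(5*t))/(-18); substituting t = 0 gives -125/18.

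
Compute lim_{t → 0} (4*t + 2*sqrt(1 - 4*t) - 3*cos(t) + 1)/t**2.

-5/2

Substitution gives 0/0; apply L'Hôpital's rule 2 times.
After differentiating numerator and denominator 2 times the quotient is (3*cos(t) - 8/(1 - 4*t)^(3/2))/(2); at t = 0 this is -5/2.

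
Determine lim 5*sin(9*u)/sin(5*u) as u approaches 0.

9

Substitution gives 0/0.
Divide numerator and denominator by u: sin(9u)/u → 9 and sin(5u)/u → 5, so the limit is 5·9/5 = 9.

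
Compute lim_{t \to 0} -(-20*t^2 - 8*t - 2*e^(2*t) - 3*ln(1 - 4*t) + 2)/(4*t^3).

Substitution gives 0/0; apply L'Hôpital's rule 3 times.
After differentiating numerator and denominator 3 times the quotient is (-16*e^(2*t) - 384/(4*t - 1)^3)/(-24); at t = 0 this is -46/3.

-46/3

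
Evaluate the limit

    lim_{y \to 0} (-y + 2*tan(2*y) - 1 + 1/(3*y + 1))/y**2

9

Substitution gives 0/0; apply L'Hôpital's rule 2 times.
After differentiating numerator and denominator 2 times the quotient is (16*tan(2*y)/cos(2*y)^2 + 18/(3*y + 1)^3)/(2); at y = 0 this is 9.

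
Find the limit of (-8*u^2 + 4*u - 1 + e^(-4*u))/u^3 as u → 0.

-32/3

Direct substitution gives 0/0.
Apply L'Hôpital: lim (-16*u + 4 - 4*e^(-4*u))/(3*u^2), still 0/0.
Apply L'Hôpital: lim (-16 + 16*e^(-4*u))/(6*u), still 0/0.
After 3 applications of L'Hôpital's rule the quotient is (-64*e^(-4*u))/(6); substituting u = 0 gives -32/3.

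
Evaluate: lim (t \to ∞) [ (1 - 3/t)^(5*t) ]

e^(-15)

Write it as [(1 - 3/t)^t]^(5) · (1 - 3/t)^(0). The bracketed term tends to e^(-3) and the second factor to 1, so the limit is e^(-15).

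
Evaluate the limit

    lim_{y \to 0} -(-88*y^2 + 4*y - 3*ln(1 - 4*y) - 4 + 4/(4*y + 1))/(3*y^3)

64

Substitution gives 0/0 (the numerator vanishes to order 3).
Expand each term to order y^3: the coefficient of y^3 in 4·1/(1 + 4y) is -256 and in -3·ln(1 - 4y) is 64.
Lower-order terms cancel with the polynomial part, so the numerator is (-192)·y^3 + o(y^3), and the limit is (-192)/(-3) = 64.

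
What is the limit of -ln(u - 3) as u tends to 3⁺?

As u → 3⁺, u - 3 → 0⁺ and ln(u - 3) → −∞.
Multiplying by -1 gives ∞.

∞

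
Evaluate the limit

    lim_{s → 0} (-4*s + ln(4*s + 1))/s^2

-8

Direct substitution gives 0/0.
Apply L'Hôpital: lim (-4 + 4/(4*s + 1))/(2*s), still 0/0.
After 2 applications of L'Hôpital's rule the quotient is (-16/(4*s + 1)^2)/(2); substituting s = 0 gives -8.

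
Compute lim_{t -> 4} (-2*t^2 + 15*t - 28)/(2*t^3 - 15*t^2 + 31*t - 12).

-1/7

At t = 4 both the top and bottom vanish — a removable singularity. Factoring out (t - 4) from each leaves (7 - 2*t)/(2*t^2 - 7*t + 3), which at t = 4 equals -1/7.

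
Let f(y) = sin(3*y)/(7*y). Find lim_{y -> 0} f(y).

Substitution gives 0/0.
Write it as (3/7)·sin(3y)/(3y); since sin(u)/u → 1, the limit is 3/7.

3/7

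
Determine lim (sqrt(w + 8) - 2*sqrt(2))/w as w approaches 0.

Substitution gives 0/0. Multiply numerator and denominator by the conjugate √(8 + w) + √8.
The numerator becomes (8 + w) − 8 = w, so the expression simplifies to 1/(√(8 + w) + √8).
Letting w → 0 gives 1/(2√8) = √(2)/8.

√(2)/8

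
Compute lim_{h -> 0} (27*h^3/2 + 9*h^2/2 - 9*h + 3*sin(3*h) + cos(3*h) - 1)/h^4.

Substitution gives 0/0; apply L'Hôpital's rule 4 times.
After differentiating numerator and denominator 4 times the quotient is (243*sin(3*h) + 81*cos(3*h))/(24); at h = 0 this is 27/8.

27/8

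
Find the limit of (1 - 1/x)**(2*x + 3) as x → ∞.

e^(-2)

Write it as [(1 - 1/x)^x]^(2) · (1 - 1/x)^(3). The bracketed term tends to e^(-1) and the second factor to 1, so the limit is e^(-2).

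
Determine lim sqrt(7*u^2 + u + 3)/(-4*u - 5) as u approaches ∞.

For large |u|, √(7*u^2 + u + 3) ≈ √7·|u| and the denominator ≈ -4u.
Since u → +∞, |u| = u, giving √7/(-4) = -√(7)/4.

-√(7)/4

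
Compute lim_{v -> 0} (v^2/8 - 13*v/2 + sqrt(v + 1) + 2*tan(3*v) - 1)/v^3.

Substitution gives 0/0; apply L'Hôpital's rule 3 times.
After differentiating numerator and denominator 3 times the quotient is (324*tan(3*v)^2/cos(3*v)^2 + 108/cos(3*v)^2 + 3/(8*(v + 1)^(5/2)))/(6); at v = 0 this is 289/16.

289/16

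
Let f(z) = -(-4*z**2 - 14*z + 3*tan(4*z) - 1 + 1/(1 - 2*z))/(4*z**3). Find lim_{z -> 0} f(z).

-18

Substitution gives 0/0; apply L'Hôpital's rule 3 times.
After differentiating numerator and denominator 3 times the quotient is (1152*tan(4*z)^2/cos(4*z)^2 + 384/cos(4*z)^2 + 48/(2*z - 1)^4)/(-24); at z = 0 this is -18.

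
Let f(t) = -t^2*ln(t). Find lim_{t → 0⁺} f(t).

This is a 0·(−∞) form. Rewrite as -1·ln(t) / t^(−2) and apply L'Hôpital:
the derivative quotient is -1·(1/t) / (−2·t^(−3)) = (1/2)·t^2 → 0.

0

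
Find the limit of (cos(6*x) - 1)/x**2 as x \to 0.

-18

Direct substitution gives 0/0.
Apply L'Hôpital: lim (-6*sin(6*x))/(2*x), still 0/0.
After 2 applications of L'Hôpital's rule the quotient is (-36*cos(6*x))/(2); substituting x = 0 gives -18.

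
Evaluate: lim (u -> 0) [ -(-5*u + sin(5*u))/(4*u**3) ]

125/24

Direct substitution gives 0/0.
Apply L'Hôpital: lim (5*cos(5*u) - 5)/(-12*u^2), still 0/0.
Apply L'Hôpital: lim (-25*sin(5*u))/(-24*u), still 0/0.
After 3 applications of L'Hôpital's rule the quotient is (-125*cos(5*u))/(-24); substituting u = 0 gives 125/24.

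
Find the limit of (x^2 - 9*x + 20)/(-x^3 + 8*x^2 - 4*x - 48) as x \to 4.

-1/12

Since x = 4 makes numerator and denominator zero, (x - 4) divides both.
Cancelling it gives (x - 5)/(-x^2 + 4*x + 12); now plug in x = 4 to get -1/12.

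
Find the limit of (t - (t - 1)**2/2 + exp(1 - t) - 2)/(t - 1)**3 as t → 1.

-1/6

Direct substitution gives 0/0.
Apply L'Hôpital: lim (-t - e^(1 - t) + 2)/(3*(t - 1)^2), still 0/0.
Apply L'Hôpital: lim (e^(1 - t) - 1)/(6*t - 6), still 0/0.
After 3 applications of L'Hôpital's rule the quotient is (-e^(1 - t))/(6); substituting t = 1 gives -1/6.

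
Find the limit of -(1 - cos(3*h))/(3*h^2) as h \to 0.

-3/2

Substitution gives 0/0.
Use (1 − cos u)/u² → 1/2 with u = 3h: the limit is 3²/(2·(-3)) = -3/2.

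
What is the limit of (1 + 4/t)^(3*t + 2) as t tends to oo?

The base → 1 and the exponent → ∞: a 1^∞ form.
Take logarithms: (3t + 2)·ln(1 + 4/t). Since ln(1+u) ~ u for small u, this behaves like (3t)·(4/t) → 12.
So the limit is e^(12).

e^(12)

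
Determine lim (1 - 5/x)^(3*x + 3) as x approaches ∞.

The base → 1 and the exponent → ∞: a 1^∞ form.
Take logarithms: (3x + 3)·ln(1 - 5/x). Since ln(1+u) ~ u for small u, this behaves like (3x)·(-5/x) → -15.
So the limit is e^(-15).

e^(-15)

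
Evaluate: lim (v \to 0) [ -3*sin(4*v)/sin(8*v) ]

Substitution gives 0/0.
Divide numerator and denominator by v: sin(4v)/v → 4 and sin(8v)/v → 8, so the limit is -3·4/8 = -3/2.

-3/2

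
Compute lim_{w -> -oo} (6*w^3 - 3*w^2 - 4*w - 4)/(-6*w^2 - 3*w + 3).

∞

The numerator has higher degree (3 > 2); the quotient behaves like (6/(-6))·w^1 for large |w|.
As w → −∞ this diverges to ∞.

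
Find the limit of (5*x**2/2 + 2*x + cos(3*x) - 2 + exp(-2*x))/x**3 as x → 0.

Substitution gives 0/0; apply L'Hôpital's rule 3 times.
After differentiating numerator and denominator 3 times the quotient is (27*sin(3*x) - 8*e^(-2*x))/(6); at x = 0 this is -4/3.

-4/3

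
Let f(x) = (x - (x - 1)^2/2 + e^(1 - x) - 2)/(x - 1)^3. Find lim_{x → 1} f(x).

Direct substitution gives 0/0.
Apply L'Hôpital: lim (-x - e^(1 - x) + 2)/(3*(x - 1)^2), still 0/0.
Apply L'Hôpital: lim (e^(1 - x) - 1)/(6*x - 6), still 0/0.
After 3 applications of L'Hôpital's rule the quotient is (-e^(1 - x))/(6); substituting x = 1 gives -1/6.

-1/6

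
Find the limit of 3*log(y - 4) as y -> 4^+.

As y → 4⁺, y - 4 → 0⁺ and ln(y - 4) → −∞.
Multiplying by 3 gives -∞.

-∞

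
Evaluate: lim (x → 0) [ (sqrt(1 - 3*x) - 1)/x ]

Substitution gives 0/0. Multiply numerator and denominator by the conjugate √(1 - 3x) + √1.
The numerator becomes (1 - 3x) − 1 = -3x, so the expression simplifies to -3/(√(1 - 3x) + √1).
Letting x → 0 gives -3/(2√1) = -3/2.

-3/2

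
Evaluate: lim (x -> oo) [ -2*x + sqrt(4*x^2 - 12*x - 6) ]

-3

This has the form ∞ − ∞. Multiply and divide by the conjugate √(4*x^2 - 12*x - 6) + 2x.
That gives (-12x - 6) / (√(4*x^2 - 12*x - 6) + 2x).
Divide numerator and denominator by x: the limit is -12/(2·2) = -3.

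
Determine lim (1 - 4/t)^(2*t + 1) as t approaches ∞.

The base → 1 and the exponent → ∞: a 1^∞ form.
Take logarithms: (2t + 1)·ln(1 - 4/t). Since ln(1+u) ~ u for small u, this behaves like (2t)·(-4/t) → -8.
So the limit is e^(-8).

e^(-8)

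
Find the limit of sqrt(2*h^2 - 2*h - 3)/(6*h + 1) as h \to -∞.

For large |h|, √(2*h^2 - 2*h - 3) ≈ √2·|h| and the denominator ≈ 6h.
Since h → −∞, |h| = −h, giving −√2/(6) = -√(2)/6.

-√(2)/6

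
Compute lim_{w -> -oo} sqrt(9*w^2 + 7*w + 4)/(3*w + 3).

-1

For large |w|, √(9*w^2 + 7*w + 4) ≈ √9·|w| and the denominator ≈ 3w.
Since w → −∞, |w| = −w, giving −√9/(3) = -1.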